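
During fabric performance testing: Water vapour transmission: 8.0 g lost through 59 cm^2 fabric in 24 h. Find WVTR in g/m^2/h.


Formula: WVTR = mass_loss / (area * time)
Step 1: Convert area: 59 cm^2 = 0.0059 m^2
Step 2: WVTR = 8.0 g / (0.0059 m^2 * 24 h)
Step 3: WVTR = 8.0 / 0.1416 = 56.5 g/m^2/h

56.5 g/m^2/h


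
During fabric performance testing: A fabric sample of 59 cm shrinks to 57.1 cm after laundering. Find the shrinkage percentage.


Formula: Shrinkage% = ((L_before - L_after) / L_before) * 100
Step 1: Shrinkage = 59 - 57.1 = 1.9 cm
Step 2: Shrinkage% = (1.9 / 59) * 100
Step 3: Shrinkage% = 0.032203 * 100 = 3.2203% ≈ 3.2%

3.2%


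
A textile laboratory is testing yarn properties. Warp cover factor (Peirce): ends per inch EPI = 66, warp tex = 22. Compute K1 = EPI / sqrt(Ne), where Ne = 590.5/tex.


Formula: K1 = EPI / sqrt(Ne), with Ne = 590.5 / tex_warp
Step 1: Ne = 590.5 / 22 = 26.841
Step 2: sqrt(Ne) = sqrt(26.841) = 5.1808
Step 3: K1 = 66 / 5.1808 = 12.7

12.7


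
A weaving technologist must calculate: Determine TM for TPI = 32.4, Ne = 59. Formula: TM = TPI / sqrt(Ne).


Formula: TM = TPI / sqrt(Ne)
Step 1: sqrt(Ne) = sqrt(59) = 7.6811
Step 2: TM = 32.4 / 7.6811 = 4.22

4.22 TM


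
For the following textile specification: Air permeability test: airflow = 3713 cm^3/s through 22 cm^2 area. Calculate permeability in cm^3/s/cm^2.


Formula: Air Permeability = Airflow / Test Area
AP = 3713 cm^3/s / 22 cm^2
AP = 168.8 cm^3/s/cm^2

168.8 cm^3/s/cm^2


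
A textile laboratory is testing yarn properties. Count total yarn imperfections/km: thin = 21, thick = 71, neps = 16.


Formula: Total = thin places + thick places + neps
Total = 21 + 71 + 16
Total = 108 imperfections/km

108 imperfections/km


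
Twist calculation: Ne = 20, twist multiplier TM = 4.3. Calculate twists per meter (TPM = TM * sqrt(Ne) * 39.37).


Formula: TPM = TM * sqrt(Ne) * 39.37
Step 1: sqrt(Ne) = sqrt(20) = 4.4721
Step 2: TM * sqrt(Ne) = 4.3 * 4.4721 = 19.23
Step 3: TPM = 19.23 * 39.37 = 757 twists/m

757 twists/m


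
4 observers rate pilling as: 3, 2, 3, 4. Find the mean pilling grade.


Formula: Mean = sum / count
Sum = 3 + 2 + 3 + 4 = 12
Mean = 12 / 4 = 3.0

3.0


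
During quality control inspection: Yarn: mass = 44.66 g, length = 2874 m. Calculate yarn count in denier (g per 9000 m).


Formula: den = (mass_g / length_m) * 9000
Substituting: den = (44.66 / 2874) * 9000
Intermediate: 44.66 / 2874 = 0.01553932 g/m
den = 0.01553932 * 9000 = 139.9 denier

139.9 denier


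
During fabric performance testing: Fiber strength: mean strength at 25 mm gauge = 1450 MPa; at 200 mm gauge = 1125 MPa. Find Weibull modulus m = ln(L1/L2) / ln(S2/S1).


Formula: m = ln(L1/L2) / ln(S2/S1)
Step 1: ln(L1/L2) = ln(25/200) = -2.07944
Step 2: S2/S1 = 1125/1450 = 0.77586
Step 3: ln(S2/S1) = ln(0.77586) = -0.25378
Step 4: m = -2.07944 / -0.25378 = 8.19

8.19 (Weibull m)


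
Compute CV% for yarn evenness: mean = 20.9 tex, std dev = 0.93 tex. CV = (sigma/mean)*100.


Formula: CV% = (standard deviation / mean) * 100
Step 1: Ratio = 0.93 / 20.9 = 0.044498
Step 2: CV% = 0.044498 * 100 = 4.4498% ≈ 4.4%

4.4%


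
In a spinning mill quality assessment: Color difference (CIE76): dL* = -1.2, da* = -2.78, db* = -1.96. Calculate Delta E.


Formula: Delta E = sqrt(dL*^2 + da*^2 + db*^2)
Step 1: dL*^2 = (-1.2)^2 = 1.44
Step 2: da*^2 = (-2.78)^2 = 7.7284
Step 3: db*^2 = (-1.96)^2 = 3.8416
Step 4: Sum = 1.44 + 7.7284 + 3.8416 = 13.01
Step 5: Delta E = sqrt(13.01) = 3.61

3.61 Delta E


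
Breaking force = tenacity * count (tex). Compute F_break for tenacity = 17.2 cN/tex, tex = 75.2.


Formula: Breaking force = Tenacity * Linear density
F = 17.2 cN/tex * 75.2 tex
F = 1293.44 cN

1293.44 cN


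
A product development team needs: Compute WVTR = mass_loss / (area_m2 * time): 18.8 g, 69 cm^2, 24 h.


Formula: WVTR = mass_loss / (area * time)
Step 1: Convert area: 69 cm^2 = 0.0069 m^2
Step 2: WVTR = 18.8 g / (0.0069 m^2 * 24 h)
Step 3: WVTR = 18.8 / 0.1656 = 113.5 g/m^2/h

113.5 g/m^2/h


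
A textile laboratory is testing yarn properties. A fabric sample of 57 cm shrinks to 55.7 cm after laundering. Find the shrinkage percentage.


Formula: Shrinkage% = ((L_before - L_after) / L_before) * 100
Step 1: Shrinkage = 57 - 55.7 = 1.3 cm
Step 2: Shrinkage% = (1.3 / 57) * 100
Step 3: Shrinkage% = 0.022807 * 100 = 2.2807% ≈ 2.3%

2.3%


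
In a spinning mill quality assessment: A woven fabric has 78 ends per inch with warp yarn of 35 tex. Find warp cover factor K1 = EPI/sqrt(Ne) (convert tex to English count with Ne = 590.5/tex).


Formula: K1 = EPI / sqrt(Ne), with Ne = 590.5 / tex_warp
Step 1: Ne = 590.5 / 35 = 16.871
Step 2: sqrt(Ne) = sqrt(16.871) = 4.1074
Step 3: K1 = 78 / 4.1074 = 19.0

19.0


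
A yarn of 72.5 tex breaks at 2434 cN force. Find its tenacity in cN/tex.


Formula: Tenacity = Breaking force / Linear density
Tenacity = 2434 cN / 72.5 tex
Tenacity = 33.57 cN/tex

33.57 cN/tex


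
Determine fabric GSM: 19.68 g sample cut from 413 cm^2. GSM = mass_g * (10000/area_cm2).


Formula: GSM = mass_g / area_m2
Step 1: Convert area: 413 cm^2 = 413 / 10000 = 0.0413 m^2
Step 2: GSM = 19.68 g / 0.0413 m^2 = 476.5 g/m^2

476.5 g/m^2


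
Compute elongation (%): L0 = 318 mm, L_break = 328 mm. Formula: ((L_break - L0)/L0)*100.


Formula: Elongation (%) = ((L_break - L0) / L0) * 100
Step 1: Extension = 328 - 318 = 10 mm
Step 2: Elongation = (10 / 318) * 100
Step 3: Elongation = 0.031447 * 100 = 3.1447% ≈ 3.1%

3.1%


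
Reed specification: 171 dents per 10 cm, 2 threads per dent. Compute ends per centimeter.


Formula: EPC = (dents per 10 cm * ends per dent) / 10
Step 1: Total ends per 10 cm = 171 * 2 = 342
Step 2: EPC = 342 / 10 = 34.2 ends/cm

34.2 ends/cm


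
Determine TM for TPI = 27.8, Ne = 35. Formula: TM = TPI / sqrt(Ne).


Formula: TM = TPI / sqrt(Ne)
Step 1: sqrt(Ne) = sqrt(35) = 5.9161
Step 2: TM = 27.8 / 5.9161 = 4.70

4.70 TM


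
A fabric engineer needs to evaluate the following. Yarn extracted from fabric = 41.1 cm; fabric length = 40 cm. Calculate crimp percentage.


Formula: Crimp% = ((L_yarn - L_fabric) / L_fabric) * 100
Step 1: Extension = 41.1 - 40 = 1.1 cm
Step 2: Crimp% = (1.1 / 40) * 100
Step 3: Crimp% = 0.0275 * 100 = 2.75% ≈ 2.8%

2.8%


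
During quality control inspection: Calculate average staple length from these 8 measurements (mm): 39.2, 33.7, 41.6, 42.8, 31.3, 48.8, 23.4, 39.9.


Formula: Mean = sum of lengths / count
Sum = 39.2 + 33.7 + 41.6 + 42.8 + 31.3 + 48.8 + 23.4 + 39.9
Sum = 300.7 mm
Mean = 300.7 / 8 = 37.59 mm

37.59 mm


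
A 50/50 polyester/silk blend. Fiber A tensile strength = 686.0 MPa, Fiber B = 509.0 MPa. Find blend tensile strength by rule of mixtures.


Formula: Blend property = (fraction_A * property_A) + (fraction_B * property_B)
Step 1: Contribution A = 50/100 * 686.0 MPa = 343.0 MPa
Step 2: Contribution B = 50/100 * 509.0 MPa = 254.5 MPa
Step 3: Blend tensile strength = 343.0 + 254.5 = 597.5 MPa

597.5 MPa


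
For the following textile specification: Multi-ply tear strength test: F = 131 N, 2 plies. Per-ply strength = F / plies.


Formula: Per-ply strength = Total force / Number of plies
Per-ply = 131 N / 2
Per-ply = 65.5 N

65.5 N


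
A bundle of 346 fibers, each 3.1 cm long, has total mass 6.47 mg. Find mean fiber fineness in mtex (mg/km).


Formula: fineness (mtex) = mass (mg) / total length (km) = (mass_mg / total_length_m) * 1000
Step 1: Convert fiber length: 3.1 cm = 0.031 m
Step 2: Total fiber length = 346 * 0.031 = 10.726 m
Step 3: Linear density = 6.47 mg / 10.726 m = 0.6032 mg/m
Step 4: fineness = 0.6032 * 1000 = 603.2 mtex

603.2 mtex


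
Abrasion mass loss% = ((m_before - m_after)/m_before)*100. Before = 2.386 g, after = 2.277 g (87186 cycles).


Formula: Mass loss% = ((m_before - m_after) / m_before) * 100
Step 1: Mass loss = 2.386 - 2.277 = 0.109 g
Step 2: Ratio = 0.109 / 2.386 = 0.0456832
Step 3: Mass loss% = 0.0456832 * 100 = 4.56832% ≈ 4.57%

4.57%


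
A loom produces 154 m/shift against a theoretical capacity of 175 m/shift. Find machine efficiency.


Formula: Efficiency% = (Actual output / Theoretical output) * 100
Efficiency% = (154 / 175) * 100
Efficiency% = 0.88 * 100 = 88.0%

88.0%


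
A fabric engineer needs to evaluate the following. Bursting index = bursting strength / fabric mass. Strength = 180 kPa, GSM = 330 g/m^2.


Formula: Bursting Index = Bursting Strength / Fabric GSM
BI = 180 kPa / 330 g/m^2
BI = 0.545 kPa/(g/m^2)

0.545 kPa/(g/m^2)


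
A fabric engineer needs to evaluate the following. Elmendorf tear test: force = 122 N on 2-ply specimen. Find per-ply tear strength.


Formula: Per-ply strength = Total force / Number of plies
Per-ply = 122 N / 2
Per-ply = 61 N

61 N


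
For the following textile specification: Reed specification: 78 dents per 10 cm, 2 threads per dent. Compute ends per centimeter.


Formula: EPC = (dents per 10 cm * ends per dent) / 10
Step 1: Total ends per 10 cm = 78 * 2 = 156
Step 2: EPC = 156 / 10 = 15.6 ends/cm

15.6 ends/cm


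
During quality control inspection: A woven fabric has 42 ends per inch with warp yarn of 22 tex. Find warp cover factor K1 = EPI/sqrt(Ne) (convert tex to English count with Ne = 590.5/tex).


Formula: K1 = EPI / sqrt(Ne), with Ne = 590.5 / tex_warp
Step 1: Ne = 590.5 / 22 = 26.841
Step 2: sqrt(Ne) = sqrt(26.841) = 5.1808
Step 3: K1 = 42 / 5.1808 = 8.1

8.1


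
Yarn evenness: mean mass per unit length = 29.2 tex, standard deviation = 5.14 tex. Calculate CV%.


Formula: CV% = (standard deviation / mean) * 100
Step 1: Ratio = 5.14 / 29.2 = 0.176027
Step 2: CV% = 0.176027 * 100 = 17.6027% ≈ 17.6%

17.6%


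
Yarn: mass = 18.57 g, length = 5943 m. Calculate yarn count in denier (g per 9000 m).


Formula: den = (mass_g / length_m) * 9000
Substituting: den = (18.57 / 5943) * 9000
Intermediate: 18.57 / 5943 = 0.00312468 g/m
den = 0.00312468 * 9000 = 28.1 denier

28.1 denier


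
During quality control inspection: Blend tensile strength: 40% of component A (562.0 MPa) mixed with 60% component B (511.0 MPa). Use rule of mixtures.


Formula: Blend property = (fraction_A * property_A) + (fraction_B * property_B)
Step 1: Contribution A = 40/100 * 562.0 MPa = 224.8 MPa
Step 2: Contribution B = 60/100 * 511.0 MPa = 306.6 MPa
Step 3: Blend tensile strength = 224.8 + 306.6 = 531.4 MPa

531.4 MPa


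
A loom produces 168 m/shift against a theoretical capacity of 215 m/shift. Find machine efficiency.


Formula: Efficiency% = (Actual output / Theoretical output) * 100
Efficiency% = (168 / 215) * 100
Efficiency% = 0.781395 * 100 = 78.1395% ≈ 78.1%

78.1%


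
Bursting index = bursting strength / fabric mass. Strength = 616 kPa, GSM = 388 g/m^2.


Formula: Bursting Index = Bursting Strength / Fabric GSM
BI = 616 kPa / 388 g/m^2
BI = 1.588 kPa/(g/m^2)

1.588 kPa/(g/m^2)


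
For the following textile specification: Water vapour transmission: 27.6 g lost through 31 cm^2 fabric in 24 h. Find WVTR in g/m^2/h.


Formula: WVTR = mass_loss / (area * time)
Step 1: Convert area: 31 cm^2 = 0.0031 m^2
Step 2: WVTR = 27.6 g / (0.0031 m^2 * 24 h)
Step 3: WVTR = 27.6 / 0.0744 = 371.0 g/m^2/h

371.0 g/m^2/h


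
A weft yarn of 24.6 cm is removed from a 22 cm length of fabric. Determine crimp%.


Formula: Crimp% = ((L_yarn - L_fabric) / L_fabric) * 100
Step 1: Extension = 24.6 - 22 = 2.6 cm
Step 2: Crimp% = (2.6 / 22) * 100
Step 3: Crimp% = 0.118182 * 100 = 11.8182% ≈ 11.8%

11.8%


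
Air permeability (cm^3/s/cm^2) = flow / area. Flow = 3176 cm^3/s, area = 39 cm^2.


Formula: Air Permeability = Airflow / Test Area
AP = 3176 cm^3/s / 39 cm^2
AP = 81.4 cm^3/s/cm^2

81.4 cm^3/s/cm^2


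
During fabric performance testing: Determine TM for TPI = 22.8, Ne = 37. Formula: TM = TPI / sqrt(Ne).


Formula: TM = TPI / sqrt(Ne)
Step 1: sqrt(Ne) = sqrt(37) = 6.0828
Step 2: TM = 22.8 / 6.0828 = 3.75

3.75 TM


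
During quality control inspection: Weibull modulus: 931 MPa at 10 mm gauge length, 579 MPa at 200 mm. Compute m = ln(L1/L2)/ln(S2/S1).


Formula: m = ln(L1/L2) / ln(S2/S1)
Step 1: ln(L1/L2) = ln(10/200) = -2.99573
Step 2: S2/S1 = 579/931 = 0.62191
Step 3: ln(S2/S1) = ln(0.62191) = -0.47496
Step 4: m = -2.99573 / -0.47496 = 6.31

6.31 (Weibull m)


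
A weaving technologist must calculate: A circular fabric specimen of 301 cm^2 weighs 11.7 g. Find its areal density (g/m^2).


Formula: GSM = mass_g / area_m2
Step 1: Convert area: 301 cm^2 = 301 / 10000 = 0.0301 m^2
Step 2: GSM = 11.7 g / 0.0301 m^2 = 388.7 g/m^2

388.7 g/m^2


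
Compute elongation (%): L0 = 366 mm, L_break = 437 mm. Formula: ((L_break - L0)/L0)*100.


Formula: Elongation (%) = ((L_break - L0) / L0) * 100
Step 1: Extension = 437 - 366 = 71 mm
Step 2: Elongation = (71 / 366) * 100
Step 3: Elongation = 0.193989 * 100 = 19.3989% ≈ 19.4%

19.4%


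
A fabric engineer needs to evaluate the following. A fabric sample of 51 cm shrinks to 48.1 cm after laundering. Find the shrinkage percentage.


Formula: Shrinkage% = ((L_before - L_after) / L_before) * 100
Step 1: Shrinkage = 51 - 48.1 = 2.9 cm
Step 2: Shrinkage% = (2.9 / 51) * 100
Step 3: Shrinkage% = 0.056863 * 100 = 5.6863% ≈ 5.7%

5.7%


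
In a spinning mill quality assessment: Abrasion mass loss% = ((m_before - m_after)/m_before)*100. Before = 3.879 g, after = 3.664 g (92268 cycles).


Formula: Mass loss% = ((m_before - m_after) / m_before) * 100
Step 1: Mass loss = 3.879 - 3.664 = 0.215 g
Step 2: Ratio = 0.215 / 3.879 = 0.0554267
Step 3: Mass loss% = 0.0554267 * 100 = 5.54267% ≈ 5.54%

5.54%


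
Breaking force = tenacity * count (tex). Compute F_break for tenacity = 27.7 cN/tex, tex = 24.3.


Formula: Breaking force = Tenacity * Linear density
F = 27.7 cN/tex * 24.3 tex
F = 673.11 cN

673.11 cN


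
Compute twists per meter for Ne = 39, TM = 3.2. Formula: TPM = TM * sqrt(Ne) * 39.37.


Formula: TPM = TM * sqrt(Ne) * 39.37
Step 1: sqrt(Ne) = sqrt(39) = 6.245
Step 2: TM * sqrt(Ne) = 3.2 * 6.245 = 19.984
Step 3: TPM = 19.984 * 39.37 = 787 twists/m

787 twists/m


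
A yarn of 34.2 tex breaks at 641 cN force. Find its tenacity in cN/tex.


Formula: Tenacity = Breaking force / Linear density
Tenacity = 641 cN / 34.2 tex
Tenacity = 18.74 cN/tex

18.74 cN/tex


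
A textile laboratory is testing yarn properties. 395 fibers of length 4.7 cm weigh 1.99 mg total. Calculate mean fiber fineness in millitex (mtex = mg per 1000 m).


Formula: fineness (mtex) = mass (mg) / total length (km) = (mass_mg / total_length_m) * 1000
Step 1: Convert fiber length: 4.7 cm = 0.047 m
Step 2: Total fiber length = 395 * 0.047 = 18.565 m
Step 3: Linear density = 1.99 mg / 18.565 m = 0.1072 mg/m
Step 4: fineness = 0.1072 * 1000 = 107.2 mtex

107.2 mtex


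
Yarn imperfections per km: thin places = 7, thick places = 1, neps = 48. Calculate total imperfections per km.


Formula: Total = thin places + thick places + neps
Total = 7 + 1 + 48
Total = 56 imperfections/km

56 imperfections/km


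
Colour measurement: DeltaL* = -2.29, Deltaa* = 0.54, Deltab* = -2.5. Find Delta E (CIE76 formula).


Formula: Delta E = sqrt(dL*^2 + da*^2 + db*^2)
Step 1: dL*^2 = (-2.29)^2 = 5.2441
Step 2: da*^2 = 0.54^2 = 0.2916
Step 3: db*^2 = (-2.5)^2 = 6.25
Step 4: Sum = 5.2441 + 0.2916 + 6.25 = 11.7857
Step 5: Delta E = sqrt(11.7857) = 3.43

3.43 Delta E


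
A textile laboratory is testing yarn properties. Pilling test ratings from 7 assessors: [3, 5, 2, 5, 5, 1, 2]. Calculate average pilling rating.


Formula: Mean = sum / count
Sum = 3 + 5 + 2 + 5 + 5 + 1 + 2 = 23
Mean = 23 / 7 = 3.3

3.3


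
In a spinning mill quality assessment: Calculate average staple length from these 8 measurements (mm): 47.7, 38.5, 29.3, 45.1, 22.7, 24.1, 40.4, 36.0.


Formula: Mean = sum of lengths / count
Sum = 47.7 + 38.5 + 29.3 + 45.1 + 22.7 + 24.1 + 40.4 + 36.0
Sum = 283.8 mm
Mean = 283.8 / 8 = 35.48 mm

35.48 mm


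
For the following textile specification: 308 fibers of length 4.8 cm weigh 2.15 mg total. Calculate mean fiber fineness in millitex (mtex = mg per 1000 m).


Formula: fineness (mtex) = mass (mg) / total length (km) = (mass_mg / total_length_m) * 1000
Step 1: Convert fiber length: 4.8 cm = 0.048 m
Step 2: Total fiber length = 308 * 0.048 = 14.784 m
Step 3: Linear density = 2.15 mg / 14.784 m = 0.1454 mg/m
Step 4: fineness = 0.1454 * 1000 = 145.4 mtex

145.4 mtex


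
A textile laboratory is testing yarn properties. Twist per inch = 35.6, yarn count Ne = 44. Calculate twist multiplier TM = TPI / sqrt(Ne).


Formula: TM = TPI / sqrt(Ne)
Step 1: sqrt(Ne) = sqrt(44) = 6.6332
Step 2: TM = 35.6 / 6.6332 = 5.37

5.37 TM


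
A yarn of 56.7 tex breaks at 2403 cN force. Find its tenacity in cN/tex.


Formula: Tenacity = Breaking force / Linear density
Tenacity = 2403 cN / 56.7 tex
Tenacity = 42.38 cN/tex

42.38 cN/tex


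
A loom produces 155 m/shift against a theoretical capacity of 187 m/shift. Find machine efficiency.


Formula: Efficiency% = (Actual output / Theoretical output) * 100
Efficiency% = (155 / 187) * 100
Efficiency% = 0.828877 * 100 = 82.8877% ≈ 82.9%

82.9%


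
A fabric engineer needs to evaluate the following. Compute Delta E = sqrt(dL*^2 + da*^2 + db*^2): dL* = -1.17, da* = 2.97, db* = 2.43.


Formula: Delta E = sqrt(dL*^2 + da*^2 + db*^2)
Step 1: dL*^2 = (-1.17)^2 = 1.3689
Step 2: da*^2 = 2.97^2 = 8.8209
Step 3: db*^2 = 2.43^2 = 5.9049
Step 4: Sum = 1.3689 + 8.8209 + 5.9049 = 16.0947
Step 5: Delta E = sqrt(16.0947) = 4.01

4.01 Delta E


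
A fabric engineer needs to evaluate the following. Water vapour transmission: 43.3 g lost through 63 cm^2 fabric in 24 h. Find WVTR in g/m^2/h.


Formula: WVTR = mass_loss / (area * time)
Step 1: Convert area: 63 cm^2 = 0.0063 m^2
Step 2: WVTR = 43.3 g / (0.0063 m^2 * 24 h)
Step 3: WVTR = 43.3 / 0.1512 = 286.4 g/m^2/h

286.4 g/m^2/h


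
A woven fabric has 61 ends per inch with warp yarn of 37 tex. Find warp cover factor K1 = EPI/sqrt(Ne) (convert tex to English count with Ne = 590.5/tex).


Formula: K1 = EPI / sqrt(Ne), with Ne = 590.5 / tex_warp
Step 1: Ne = 590.5 / 37 = 15.959
Step 2: sqrt(Ne) = sqrt(15.959) = 3.9949
Step 3: K1 = 61 / 3.9949 = 15.3

15.3


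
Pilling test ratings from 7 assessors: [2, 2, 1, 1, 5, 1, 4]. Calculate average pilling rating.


Formula: Mean = sum / count
Sum = 2 + 2 + 1 + 1 + 5 + 1 + 4 = 16
Mean = 16 / 7 = 2.3

2.3


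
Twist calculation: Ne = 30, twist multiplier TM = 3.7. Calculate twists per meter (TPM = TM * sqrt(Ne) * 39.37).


Formula: TPM = TM * sqrt(Ne) * 39.37
Step 1: sqrt(Ne) = sqrt(30) = 5.4772
Step 2: TM * sqrt(Ne) = 3.7 * 5.4772 = 20.2656
Step 3: TPM = 20.2656 * 39.37 = 798 twists/m

798 twists/m


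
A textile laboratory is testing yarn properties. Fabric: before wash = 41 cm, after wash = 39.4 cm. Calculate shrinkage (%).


Formula: Shrinkage% = ((L_before - L_after) / L_before) * 100
Step 1: Shrinkage = 41 - 39.4 = 1.6 cm
Step 2: Shrinkage% = (1.6 / 41) * 100
Step 3: Shrinkage% = 0.039024 * 100 = 3.9024% ≈ 3.9%

3.9%


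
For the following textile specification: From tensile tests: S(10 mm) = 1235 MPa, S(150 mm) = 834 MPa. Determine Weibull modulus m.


Formula: m = ln(L1/L2) / ln(S2/S1)
Step 1: ln(L1/L2) = ln(10/150) = -2.70805
Step 2: S2/S1 = 834/1235 = 0.6753
Step 3: ln(S2/S1) = ln(0.6753) = -0.39260
Step 4: m = -2.70805 / -0.39260 = 6.90

6.90 (Weibull m)


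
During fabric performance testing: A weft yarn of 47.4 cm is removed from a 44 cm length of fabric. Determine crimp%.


Formula: Crimp% = ((L_yarn - L_fabric) / L_fabric) * 100
Step 1: Extension = 47.4 - 44 = 3.4 cm
Step 2: Crimp% = (3.4 / 44) * 100
Step 3: Crimp% = 0.077273 * 100 = 7.7273% ≈ 7.7%

7.7%


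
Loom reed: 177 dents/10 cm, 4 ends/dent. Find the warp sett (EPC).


Formula: EPC = (dents per 10 cm * ends per dent) / 10
Step 1: Total ends per 10 cm = 177 * 4 = 708
Step 2: EPC = 708 / 10 = 70.8 ends/cm

70.8 ends/cm


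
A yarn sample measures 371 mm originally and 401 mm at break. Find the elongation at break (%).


Formula: Elongation (%) = ((L_break - L0) / L0) * 100
Step 1: Extension = 401 - 371 = 30 mm
Step 2: Elongation = (30 / 371) * 100
Step 3: Elongation = 0.080863 * 100 = 8.0863% ≈ 8.1%

8.1%


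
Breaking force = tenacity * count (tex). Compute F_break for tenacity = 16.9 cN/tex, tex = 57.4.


Formula: Breaking force = Tenacity * Linear density
F = 16.9 cN/tex * 57.4 tex
F = 970.06 cN

970.06 cN


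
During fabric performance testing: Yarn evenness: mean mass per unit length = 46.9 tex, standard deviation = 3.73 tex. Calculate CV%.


Formula: CV% = (standard deviation / mean) * 100
Step 1: Ratio = 3.73 / 46.9 = 0.079531
Step 2: CV% = 0.079531 * 100 = 7.9531% ≈ 8.0%

8.0%


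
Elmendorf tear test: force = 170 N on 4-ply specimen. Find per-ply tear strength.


Formula: Per-ply strength = Total force / Number of plies
Per-ply = 170 N / 4
Per-ply = 42.5 N

42.5 N


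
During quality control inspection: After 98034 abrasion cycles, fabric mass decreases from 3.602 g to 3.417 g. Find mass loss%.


Formula: Mass loss% = ((m_before - m_after) / m_before) * 100
Step 1: Mass loss = 3.602 - 3.417 = 0.185 g
Step 2: Ratio = 0.185 / 3.602 = 0.0513604
Step 3: Mass loss% = 0.0513604 * 100 = 5.13604% ≈ 5.14%

5.14%


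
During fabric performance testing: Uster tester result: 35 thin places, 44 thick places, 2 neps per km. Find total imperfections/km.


Formula: Total = thin places + thick places + neps
Total = 35 + 44 + 2
Total = 81 imperfections/km

81 imperfections/km


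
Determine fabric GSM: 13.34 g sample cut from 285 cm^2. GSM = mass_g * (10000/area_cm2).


Formula: GSM = mass_g / area_m2
Step 1: Convert area: 285 cm^2 = 285 / 10000 = 0.0285 m^2
Step 2: GSM = 13.34 g / 0.0285 m^2 = 468.1 g/m^2

468.1 g/m^2


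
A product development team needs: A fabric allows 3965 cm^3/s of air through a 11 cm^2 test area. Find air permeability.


Formula: Air Permeability = Airflow / Test Area
AP = 3965 cm^3/s / 11 cm^2
AP = 360.5 cm^3/s/cm^2

360.5 cm^3/s/cm^2


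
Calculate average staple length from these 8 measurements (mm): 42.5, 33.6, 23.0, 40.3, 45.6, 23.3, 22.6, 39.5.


Formula: Mean = sum of lengths / count
Sum = 42.5 + 33.6 + 23.0 + 40.3 + 45.6 + 23.3 + 22.6 + 39.5
Sum = 270.4 mm
Mean = 270.4 / 8 = 33.80 mm

33.80 mm


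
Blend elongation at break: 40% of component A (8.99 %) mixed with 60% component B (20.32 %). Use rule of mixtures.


Formula: Blend property = (fraction_A * property_A) + (fraction_B * property_B)
Step 1: Contribution A = 40/100 * 8.99 % = 3.596 %
Step 2: Contribution B = 60/100 * 20.32 % = 12.192 %
Step 3: Blend elongation at break = 3.596 + 12.192 = 15.788 %

15.788 %


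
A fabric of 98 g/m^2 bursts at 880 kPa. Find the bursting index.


Formula: Bursting Index = Bursting Strength / Fabric GSM
BI = 880 kPa / 98 g/m^2
BI = 8.980 kPa/(g/m^2)

8.980 kPa/(g/m^2)


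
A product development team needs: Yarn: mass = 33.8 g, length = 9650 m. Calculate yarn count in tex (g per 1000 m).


Formula: Tex = (mass_g / length_m) * 1000
Substituting: Tex = (33.8 / 9650) * 1000
Intermediate: 33.8 / 9650 = 0.00350259 g/m
Tex = 0.00350259 * 1000 = 3.50 tex

3.50 tex


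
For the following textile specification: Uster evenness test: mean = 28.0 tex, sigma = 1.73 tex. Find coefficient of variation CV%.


Formula: CV% = (standard deviation / mean) * 100
Step 1: Ratio = 1.73 / 28.0 = 0.061786
Step 2: CV% = 0.061786 * 100 = 6.1786% ≈ 6.2%

6.2%


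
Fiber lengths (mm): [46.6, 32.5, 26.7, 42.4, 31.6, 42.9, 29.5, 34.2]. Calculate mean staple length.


Formula: Mean = sum of lengths / count
Sum = 46.6 + 32.5 + 26.7 + 42.4 + 31.6 + 42.9 + 29.5 + 34.2
Sum = 286.4 mm
Mean = 286.4 / 8 = 35.80 mm

35.80 mm


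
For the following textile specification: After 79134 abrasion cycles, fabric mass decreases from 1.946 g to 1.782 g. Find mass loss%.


Formula: Mass loss% = ((m_before - m_after) / m_before) * 100
Step 1: Mass loss = 1.946 - 1.782 = 0.164 g
Step 2: Ratio = 0.164 / 1.946 = 0.0842754
Step 3: Mass loss% = 0.0842754 * 100 = 8.42754% ≈ 8.43%

8.43%


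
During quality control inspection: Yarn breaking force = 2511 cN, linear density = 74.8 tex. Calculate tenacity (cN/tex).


Formula: Tenacity = Breaking force / Linear density
Tenacity = 2511 cN / 74.8 tex
Tenacity = 33.57 cN/tex

33.57 cN/tex


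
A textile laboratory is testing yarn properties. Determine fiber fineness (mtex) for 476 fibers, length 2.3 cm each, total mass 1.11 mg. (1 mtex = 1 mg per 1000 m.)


Formula: fineness (mtex) = mass (mg) / total length (km) = (mass_mg / total_length_m) * 1000
Step 1: Convert fiber length: 2.3 cm = 0.023 m
Step 2: Total fiber length = 476 * 0.023 = 10.948 m
Step 3: Linear density = 1.11 mg / 10.948 m = 0.1014 mg/m
Step 4: fineness = 0.1014 * 1000 = 101.4 mtex

101.4 mtex


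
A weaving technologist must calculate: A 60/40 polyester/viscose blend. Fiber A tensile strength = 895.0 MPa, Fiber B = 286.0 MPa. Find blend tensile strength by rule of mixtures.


Formula: Blend property = (fraction_A * property_A) + (fraction_B * property_B)
Step 1: Contribution A = 60/100 * 895.0 MPa = 537.0 MPa
Step 2: Contribution B = 40/100 * 286.0 MPa = 114.4 MPa
Step 3: Blend tensile strength = 537.0 + 114.4 = 651.4 MPa

651.4 MPa


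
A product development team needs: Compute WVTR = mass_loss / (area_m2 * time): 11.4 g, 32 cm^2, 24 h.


Formula: WVTR = mass_loss / (area * time)
Step 1: Convert area: 32 cm^2 = 0.0032 m^2
Step 2: WVTR = 11.4 g / (0.0032 m^2 * 24 h)
Step 3: WVTR = 11.4 / 0.0768 = 148.4 g/m^2/h

148.4 g/m^2/h


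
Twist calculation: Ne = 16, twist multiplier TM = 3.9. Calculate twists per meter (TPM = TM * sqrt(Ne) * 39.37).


Formula: TPM = TM * sqrt(Ne) * 39.37
Step 1: sqrt(Ne) = sqrt(16) = 4
Step 2: TM * sqrt(Ne) = 3.9 * 4 = 15.6
Step 3: TPM = 15.6 * 39.37 = 614 twists/m

614 twists/m


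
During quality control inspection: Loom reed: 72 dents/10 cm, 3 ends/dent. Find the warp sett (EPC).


Formula: EPC = (dents per 10 cm * ends per dent) / 10
Step 1: Total ends per 10 cm = 72 * 3 = 216
Step 2: EPC = 216 / 10 = 21.6 ends/cm

21.6 ends/cm


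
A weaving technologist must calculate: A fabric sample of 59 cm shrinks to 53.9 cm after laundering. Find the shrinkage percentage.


Formula: Shrinkage% = ((L_before - L_after) / L_before) * 100
Step 1: Shrinkage = 59 - 53.9 = 5.1 cm
Step 2: Shrinkage% = (5.1 / 59) * 100
Step 3: Shrinkage% = 0.086441 * 100 = 8.6441% ≈ 8.6%

8.6%


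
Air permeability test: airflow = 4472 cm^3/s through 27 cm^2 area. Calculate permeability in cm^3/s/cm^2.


Formula: Air Permeability = Airflow / Test Area
AP = 4472 cm^3/s / 27 cm^2
AP = 165.6 cm^3/s/cm^2

165.6 cm^3/s/cm^2


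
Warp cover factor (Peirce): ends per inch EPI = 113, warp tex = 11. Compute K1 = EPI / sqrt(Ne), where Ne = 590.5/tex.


Formula: K1 = EPI / sqrt(Ne), with Ne = 590.5 / tex_warp
Step 1: Ne = 590.5 / 11 = 53.682
Step 2: sqrt(Ne) = sqrt(53.682) = 7.3268
Step 3: K1 = 113 / 7.3268 = 15.4

15.4


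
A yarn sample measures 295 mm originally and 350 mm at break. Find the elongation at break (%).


Formula: Elongation (%) = ((L_break - L0) / L0) * 100
Step 1: Extension = 350 - 295 = 55 mm
Step 2: Elongation = (55 / 295) * 100
Step 3: Elongation = 0.186441 * 100 = 18.6441% ≈ 18.6%

18.6%


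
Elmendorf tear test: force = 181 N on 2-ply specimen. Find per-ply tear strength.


Formula: Per-ply strength = Total force / Number of plies
Per-ply = 181 N / 2
Per-ply = 90.5 N

90.5 N


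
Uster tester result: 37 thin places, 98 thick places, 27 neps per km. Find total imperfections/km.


Formula: Total = thin places + thick places + neps
Total = 37 + 98 + 27
Total = 162 imperfections/km

162 imperfections/km


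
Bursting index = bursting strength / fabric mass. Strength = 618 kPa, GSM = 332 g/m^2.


Formula: Bursting Index = Bursting Strength / Fabric GSM
BI = 618 kPa / 332 g/m^2
BI = 1.861 kPa/(g/m^2)

1.861 kPa/(g/m^2)


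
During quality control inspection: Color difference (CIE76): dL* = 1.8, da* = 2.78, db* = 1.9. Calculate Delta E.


Formula: Delta E = sqrt(dL*^2 + da*^2 + db*^2)
Step 1: dL*^2 = 1.8^2 = 3.24
Step 2: da*^2 = 2.78^2 = 7.7284
Step 3: db*^2 = 1.9^2 = 3.61
Step 4: Sum = 3.24 + 7.7284 + 3.61 = 14.5784
Step 5: Delta E = sqrt(14.5784) = 3.82

3.82 Delta E


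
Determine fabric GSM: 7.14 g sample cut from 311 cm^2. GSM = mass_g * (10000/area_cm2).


Formula: GSM = mass_g / area_m2
Step 1: Convert area: 311 cm^2 = 311 / 10000 = 0.0311 m^2
Step 2: GSM = 7.14 g / 0.0311 m^2 = 229.6 g/m^2

229.6 g/m^2


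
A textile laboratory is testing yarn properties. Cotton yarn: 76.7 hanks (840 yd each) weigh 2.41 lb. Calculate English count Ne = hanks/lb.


Formula: Ne = hanks / mass_lb
Substituting: Ne = 76.7 / 2.41
Ne = 31.8

31.8 Ne


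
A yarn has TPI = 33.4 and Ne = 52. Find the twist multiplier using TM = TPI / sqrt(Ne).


Formula: TM = TPI / sqrt(Ne)
Step 1: sqrt(Ne) = sqrt(52) = 7.2111
Step 2: TM = 33.4 / 7.2111 = 4.63

4.63 TM


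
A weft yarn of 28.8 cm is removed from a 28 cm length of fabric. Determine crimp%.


Formula: Crimp% = ((L_yarn - L_fabric) / L_fabric) * 100
Step 1: Extension = 28.8 - 28 = 0.8 cm
Step 2: Crimp% = (0.8 / 28) * 100
Step 3: Crimp% = 0.028571 * 100 = 2.8571% ≈ 2.9%

2.9%


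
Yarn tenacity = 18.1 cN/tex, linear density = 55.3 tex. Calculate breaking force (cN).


Formula: Breaking force = Tenacity * Linear density
F = 18.1 cN/tex * 55.3 tex
F = 1000.93 cN

1000.93 cN


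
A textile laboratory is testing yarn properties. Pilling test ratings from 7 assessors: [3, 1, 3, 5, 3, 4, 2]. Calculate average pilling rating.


Formula: Mean = sum / count
Sum = 3 + 1 + 3 + 5 + 3 + 4 + 2 = 21
Mean = 21 / 7 = 3.0

3.0


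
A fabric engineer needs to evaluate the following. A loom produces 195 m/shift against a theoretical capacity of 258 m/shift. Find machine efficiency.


Formula: Efficiency% = (Actual output / Theoretical output) * 100
Efficiency% = (195 / 258) * 100
Efficiency% = 0.755814 * 100 = 75.5814% ≈ 75.6%

75.6%


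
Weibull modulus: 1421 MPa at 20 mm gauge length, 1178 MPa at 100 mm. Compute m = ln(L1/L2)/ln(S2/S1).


Formula: m = ln(L1/L2) / ln(S2/S1)
Step 1: ln(L1/L2) = ln(20/100) = -1.60944
Step 2: S2/S1 = 1178/1421 = 0.82899
Step 3: ln(S2/S1) = ln(0.82899) = -0.18755
Step 4: m = -1.60944 / -0.18755 = 8.58

8.58 (Weibull m)


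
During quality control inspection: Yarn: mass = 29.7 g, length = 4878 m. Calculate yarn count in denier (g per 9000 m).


Formula: den = (mass_g / length_m) * 9000
Substituting: den = (29.7 / 4878) * 9000
Intermediate: 29.7 / 4878 = 0.00608856 g/m
den = 0.00608856 * 9000 = 54.8 denier

54.8 denier


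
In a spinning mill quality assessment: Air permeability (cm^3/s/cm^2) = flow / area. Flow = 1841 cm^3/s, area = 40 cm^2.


Formula: Air Permeability = Airflow / Test Area
AP = 1841 cm^3/s / 40 cm^2
AP = 46.0 cm^3/s/cm^2

46.0 cm^3/s/cm^2


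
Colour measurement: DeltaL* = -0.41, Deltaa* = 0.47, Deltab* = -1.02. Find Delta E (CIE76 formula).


Formula: Delta E = sqrt(dL*^2 + da*^2 + db*^2)
Step 1: dL*^2 = (-0.41)^2 = 0.1681
Step 2: da*^2 = 0.47^2 = 0.2209
Step 3: db*^2 = (-1.02)^2 = 1.0404
Step 4: Sum = 0.1681 + 0.2209 + 1.0404 = 1.4294
Step 5: Delta E = sqrt(1.4294) = 1.2

1.2 Delta E


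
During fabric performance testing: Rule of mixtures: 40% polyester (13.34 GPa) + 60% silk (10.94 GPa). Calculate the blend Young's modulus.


Formula: Blend property = (fraction_A * property_A) + (fraction_B * property_B)
Step 1: Contribution A = 40/100 * 13.34 GPa = 5.336 GPa
Step 2: Contribution B = 60/100 * 10.94 GPa = 6.564 GPa
Step 3: Blend Young's modulus = 5.336 + 6.564 = 11.9 GPa

11.9 GPa


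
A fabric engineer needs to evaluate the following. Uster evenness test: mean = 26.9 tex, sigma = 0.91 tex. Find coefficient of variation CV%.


Formula: CV% = (standard deviation / mean) * 100
Step 1: Ratio = 0.91 / 26.9 = 0.033829
Step 2: CV% = 0.033829 * 100 = 3.3829% ≈ 3.4%

3.4%


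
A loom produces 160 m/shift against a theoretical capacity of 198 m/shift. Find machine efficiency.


Formula: Efficiency% = (Actual output / Theoretical output) * 100
Efficiency% = (160 / 198) * 100
Efficiency% = 0.808081 * 100 = 80.8081% ≈ 80.8%

80.8%


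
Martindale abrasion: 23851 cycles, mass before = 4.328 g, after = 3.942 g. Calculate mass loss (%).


Formula: Mass loss% = ((m_before - m_after) / m_before) * 100
Step 1: Mass loss = 4.328 - 3.942 = 0.386 g
Step 2: Ratio = 0.386 / 4.328 = 0.0891867
Step 3: Mass loss% = 0.0891867 * 100 = 8.91867% ≈ 8.92%

8.92%


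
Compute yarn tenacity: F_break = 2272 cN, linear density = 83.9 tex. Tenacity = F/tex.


Formula: Tenacity = Breaking force / Linear density
Tenacity = 2272 cN / 83.9 tex
Tenacity = 27.08 cN/tex

27.08 cN/tex


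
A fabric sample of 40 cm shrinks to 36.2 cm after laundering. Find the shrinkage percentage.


Formula: Shrinkage% = ((L_before - L_after) / L_before) * 100
Step 1: Shrinkage = 40 - 36.2 = 3.8 cm
Step 2: Shrinkage% = (3.8 / 40) * 100
Step 3: Shrinkage% = 0.095 * 100 = 9.5%

9.5%


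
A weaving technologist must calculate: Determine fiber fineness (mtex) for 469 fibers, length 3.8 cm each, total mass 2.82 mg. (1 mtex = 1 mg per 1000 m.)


Formula: fineness (mtex) = mass (mg) / total length (km) = (mass_mg / total_length_m) * 1000
Step 1: Convert fiber length: 3.8 cm = 0.038 m
Step 2: Total fiber length = 469 * 0.038 = 17.822 m
Step 3: Linear density = 2.82 mg / 17.822 m = 0.1582 mg/m
Step 4: fineness = 0.1582 * 1000 = 158.2 mtex

158.2 mtex


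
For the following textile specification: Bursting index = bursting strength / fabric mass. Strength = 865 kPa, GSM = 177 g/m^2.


Formula: Bursting Index = Bursting Strength / Fabric GSM
BI = 865 kPa / 177 g/m^2
BI = 4.887 kPa/(g/m^2)

4.887 kPa/(g/m^2)


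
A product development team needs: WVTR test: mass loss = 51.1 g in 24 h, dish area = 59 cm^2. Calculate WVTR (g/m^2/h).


Formula: WVTR = mass_loss / (area * time)
Step 1: Convert area: 59 cm^2 = 0.0059 m^2
Step 2: WVTR = 51.1 g / (0.0059 m^2 * 24 h)
Step 3: WVTR = 51.1 / 0.1416 = 360.9 g/m^2/h

360.9 g/m^2/h


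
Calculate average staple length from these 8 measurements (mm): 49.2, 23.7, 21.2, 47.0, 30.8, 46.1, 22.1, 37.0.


Formula: Mean = sum of lengths / count
Sum = 49.2 + 23.7 + 21.2 + 47.0 + 30.8 + 46.1 + 22.1 + 37.0
Sum = 277.1 mm
Mean = 277.1 / 8 = 34.64 mm

34.64 mm


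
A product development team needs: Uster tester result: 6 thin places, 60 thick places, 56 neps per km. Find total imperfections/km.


Formula: Total = thin places + thick places + neps
Total = 6 + 60 + 56
Total = 122 imperfections/km

122 imperfections/km


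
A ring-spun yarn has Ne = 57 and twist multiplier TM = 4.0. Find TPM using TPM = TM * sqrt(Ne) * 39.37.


Formula: TPM = TM * sqrt(Ne) * 39.37
Step 1: sqrt(Ne) = sqrt(57) = 7.5498
Step 2: TM * sqrt(Ne) = 4.0 * 7.5498 = 30.1992
Step 3: TPM = 30.1992 * 39.37 = 1189 twists/m

1189 twists/m


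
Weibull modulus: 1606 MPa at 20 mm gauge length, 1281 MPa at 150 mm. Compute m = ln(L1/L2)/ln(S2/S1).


Formula: m = ln(L1/L2) / ln(S2/S1)
Step 1: ln(L1/L2) = ln(20/150) = -2.01490
Step 2: S2/S1 = 1281/1606 = 0.79763
Step 3: ln(S2/S1) = ln(0.79763) = -0.22611
Step 4: m = -2.01490 / -0.22611 = 8.91

8.91 (Weibull m)


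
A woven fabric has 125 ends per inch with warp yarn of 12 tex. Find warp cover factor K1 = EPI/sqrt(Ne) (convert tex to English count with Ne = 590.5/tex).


Formula: K1 = EPI / sqrt(Ne), with Ne = 590.5 / tex_warp
Step 1: Ne = 590.5 / 12 = 49.208
Step 2: sqrt(Ne) = sqrt(49.208) = 7.0148
Step 3: K1 = 125 / 7.0148 = 17.8

17.8


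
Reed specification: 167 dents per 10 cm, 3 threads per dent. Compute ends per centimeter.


Formula: EPC = (dents per 10 cm * ends per dent) / 10
Step 1: Total ends per 10 cm = 167 * 3 = 501
Step 2: EPC = 501 / 10 = 50.1 ends/cm

50.1 ends/cm


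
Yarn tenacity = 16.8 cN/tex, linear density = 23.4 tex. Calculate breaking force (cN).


Formula: Breaking force = Tenacity * Linear density
F = 16.8 cN/tex * 23.4 tex
F = 393.12 cN

393.12 cN


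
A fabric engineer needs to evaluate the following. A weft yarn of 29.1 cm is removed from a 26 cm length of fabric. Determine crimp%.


Formula: Crimp% = ((L_yarn - L_fabric) / L_fabric) * 100
Step 1: Extension = 29.1 - 26 = 3.1 cm
Step 2: Crimp% = (3.1 / 26) * 100
Step 3: Crimp% = 0.119231 * 100 = 11.9231% ≈ 11.9%

11.9%


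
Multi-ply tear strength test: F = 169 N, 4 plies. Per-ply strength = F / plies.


Formula: Per-ply strength = Total force / Number of plies
Per-ply = 169 N / 4
Per-ply = 42.25 N

42.25 N


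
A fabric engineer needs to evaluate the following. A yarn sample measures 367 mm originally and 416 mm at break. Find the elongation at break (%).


Formula: Elongation (%) = ((L_break - L0) / L0) * 100
Step 1: Extension = 416 - 367 = 49 mm
Step 2: Elongation = (49 / 367) * 100
Step 3: Elongation = 0.133515 * 100 = 13.3515% ≈ 13.4%

13.4%


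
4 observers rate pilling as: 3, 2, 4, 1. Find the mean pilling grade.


Formula: Mean = sum / count
Sum = 3 + 2 + 4 + 1 = 10
Mean = 10 / 4 = 2.5

2.5


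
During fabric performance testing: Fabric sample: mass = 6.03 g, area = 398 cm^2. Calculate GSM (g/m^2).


Formula: GSM = mass_g / area_m2
Step 1: Convert area: 398 cm^2 = 398 / 10000 = 0.0398 m^2
Step 2: GSM = 6.03 g / 0.0398 m^2 = 151.5 g/m^2

151.5 g/m^2


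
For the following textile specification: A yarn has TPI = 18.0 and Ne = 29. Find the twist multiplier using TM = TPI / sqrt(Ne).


Formula: TM = TPI / sqrt(Ne)
Step 1: sqrt(Ne) = sqrt(29) = 5.3852
Step 2: TM = 18.0 / 5.3852 = 3.34

3.34 TM


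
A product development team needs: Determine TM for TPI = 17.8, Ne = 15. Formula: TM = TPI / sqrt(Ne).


Formula: TM = TPI / sqrt(Ne)
Step 1: sqrt(Ne) = sqrt(15) = 3.873
Step 2: TM = 17.8 / 3.873 = 4.60

4.60 TM


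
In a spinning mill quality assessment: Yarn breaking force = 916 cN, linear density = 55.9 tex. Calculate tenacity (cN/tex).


Formula: Tenacity = Breaking force / Linear density
Tenacity = 916 cN / 55.9 tex
Tenacity = 16.39 cN/tex

16.39 cN/tex


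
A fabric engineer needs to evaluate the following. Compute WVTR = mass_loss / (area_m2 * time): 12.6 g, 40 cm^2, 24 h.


Formula: WVTR = mass_loss / (area * time)
Step 1: Convert area: 40 cm^2 = 0.004 m^2
Step 2: WVTR = 12.6 g / (0.004 m^2 * 24 h)
Step 3: WVTR = 12.6 / 0.096 = 131.3 g/m^2/h

131.3 g/m^2/h


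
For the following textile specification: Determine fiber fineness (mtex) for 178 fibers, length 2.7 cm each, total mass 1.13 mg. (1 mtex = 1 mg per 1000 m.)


Formula: fineness (mtex) = mass (mg) / total length (km) = (mass_mg / total_length_m) * 1000
Step 1: Convert fiber length: 2.7 cm = 0.027 m
Step 2: Total fiber length = 178 * 0.027 = 4.806 m
Step 3: Linear density = 1.13 mg / 4.806 m = 0.2351 mg/m
Step 4: fineness = 0.2351 * 1000 = 235.1 mtex

235.1 mtex


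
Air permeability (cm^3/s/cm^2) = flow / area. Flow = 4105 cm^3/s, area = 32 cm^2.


Formula: Air Permeability = Airflow / Test Area
AP = 4105 cm^3/s / 32 cm^2
AP = 128.3 cm^3/s/cm^2

128.3 cm^3/s/cm^2


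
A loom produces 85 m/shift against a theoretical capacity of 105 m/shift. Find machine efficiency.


Formula: Efficiency% = (Actual output / Theoretical output) * 100
Efficiency% = (85 / 105) * 100
Efficiency% = 0.809524 * 100 = 80.9524% ≈ 81.0%

81.0%


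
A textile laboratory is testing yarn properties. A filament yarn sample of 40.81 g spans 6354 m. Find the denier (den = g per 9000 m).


Formula: den = (mass_g / length_m) * 9000
Substituting: den = (40.81 / 6354) * 9000
Intermediate: 40.81 / 6354 = 0.00642273 g/m
den = 0.00642273 * 9000 = 57.8 denier

57.8 denier
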